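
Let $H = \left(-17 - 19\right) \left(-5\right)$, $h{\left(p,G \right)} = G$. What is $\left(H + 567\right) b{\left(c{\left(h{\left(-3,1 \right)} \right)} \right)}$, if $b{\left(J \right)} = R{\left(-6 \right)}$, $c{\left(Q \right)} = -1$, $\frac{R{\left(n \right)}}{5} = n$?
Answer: $-22410$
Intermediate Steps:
$R{\left(n \right)} = 5 n$
$b{\left(J \right)} = -30$ ($b{\left(J \right)} = 5 \left(-6\right) = -30$)
$H = 180$ ($H = \left(-36\right) \left(-5\right) = 180$)
$\left(H + 567\right) b{\left(c{\left(h{\left(-3,1 \right)} \right)} \right)} = \left(180 + 567\right) \left(-30\right) = 747 \left(-30\right) = -22410$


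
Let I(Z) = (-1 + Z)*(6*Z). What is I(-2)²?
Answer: 1296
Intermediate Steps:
I(Z) = 6*Z*(-1 + Z)
I(-2)² = (6*(-2)*(-1 - 2))² = (6*(-2)*(-3))² = 36² = 1296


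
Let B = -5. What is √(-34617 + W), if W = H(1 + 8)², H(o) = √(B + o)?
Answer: I*√34613 ≈ 186.05*I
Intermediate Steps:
H(o) = √(-5 + o)
W = 4 (W = (√(-5 + (1 + 8)))² = (√(-5 + 9))² = (√4)² = 2² = 4)
√(-34617 + W) = √(-34617 + 4) = √(-34613) = I*√34613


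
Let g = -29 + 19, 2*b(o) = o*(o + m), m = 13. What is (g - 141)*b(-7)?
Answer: 3171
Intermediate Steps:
b(o) = o*(13 + o)/2 (b(o) = (o*(o + 13))/2 = (o*(13 + o))/2 = o*(13 + o)/2)
g = -10
(g - 141)*b(-7) = (-10 - 141)*((½)*(-7)*(13 - 7)) = -151*(-7)*6/2 = -151*(-21) = 3171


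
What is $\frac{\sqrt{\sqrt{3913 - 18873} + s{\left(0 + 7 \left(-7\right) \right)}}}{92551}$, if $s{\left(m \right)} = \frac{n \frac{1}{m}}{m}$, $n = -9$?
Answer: $\frac{\sqrt{-9 + 9604 i \sqrt{935}}}{4534999} \approx 8.4495 \cdot 10^{-5} + 8.4497 \cdot 10^{-5} i$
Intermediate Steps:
$s{\left(m \right)} = - \frac{9}{m^{2}}$ ($s{\left(m \right)} = \frac{\left(-9\right) \frac{1}{m}}{m} = - \frac{9}{m^{2}}$)
$\frac{\sqrt{\sqrt{3913 - 18873} + s{\left(0 + 7 \left(-7\right) \right)}}}{92551} = \frac{\sqrt{\sqrt{3913 - 18873} - \frac{9}{\left(0 + 7 \left(-7\right)\right)^{2}}}}{92551} = \sqrt{\sqrt{-14960} - \frac{9}{\left(0 - 49\right)^{2}}} \cdot \frac{1}{92551} = \sqrt{4 i \sqrt{935} - \frac{9}{2401}} \cdot \frac{1}{92551} = \sqrt{- \frac{9}{2401} + 4 i \sqrt{935}} \cdot \frac{1}{92551} = \frac{\sqrt{- \frac{9}{2401} + 4 i \sqrt{935}}}{92551}$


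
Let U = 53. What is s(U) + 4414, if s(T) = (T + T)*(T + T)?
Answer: 15650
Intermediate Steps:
s(T) = 4*T**2 (s(T) = (2*T)*(2*T) = 4*T**2)
s(U) + 4414 = 4*53**2 + 4414 = 4*2809 + 4414 = 11236 + 4414 = 15650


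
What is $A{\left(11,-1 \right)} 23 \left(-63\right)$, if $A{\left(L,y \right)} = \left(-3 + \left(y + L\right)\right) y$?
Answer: $10143$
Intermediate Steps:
$A{\left(L,y \right)} = y \left(-3 + L + y\right)$ ($A{\left(L,y \right)} = \left(-3 + \left(L + y\right)\right) y = \left(-3 + L + y\right) y = y \left(-3 + L + y\right)$)
$A{\left(11,-1 \right)} 23 \left(-63\right) = - (-3 + 11 - 1) 23 \left(-63\right) = \left(-1\right) 7 \cdot 23 \left(-63\right) = \left(-7\right) 23 \left(-63\right) = \left(-161\right) \left(-63\right) = 10143$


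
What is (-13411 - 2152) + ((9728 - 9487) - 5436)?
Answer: -20758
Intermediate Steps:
(-13411 - 2152) + ((9728 - 9487) - 5436) = -15563 + (241 - 5436) = -15563 - 5195 = -20758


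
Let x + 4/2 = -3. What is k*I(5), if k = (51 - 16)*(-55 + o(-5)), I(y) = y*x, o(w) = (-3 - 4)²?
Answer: 5250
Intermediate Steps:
o(w) = 49 (o(w) = (-7)² = 49)
x = -5 (x = -2 - 3 = -5)
I(y) = -5*y (I(y) = y*(-5) = -5*y)
k = -210 (k = (51 - 16)*(-55 + 49) = 35*(-6) = -210)
k*I(5) = -(-1050)*5 = -210*(-25) = 5250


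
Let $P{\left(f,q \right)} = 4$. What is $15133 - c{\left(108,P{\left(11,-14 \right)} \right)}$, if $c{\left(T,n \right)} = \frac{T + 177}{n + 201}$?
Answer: $\frac{620396}{41} \approx 15132.0$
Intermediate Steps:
$c{\left(T,n \right)} = \frac{177 + T}{201 + n}$
$15133 - c{\left(108,P{\left(11,-14 \right)} \right)} = 15133 - \frac{177 + 108}{201 + 4} = 15133 - \frac{1}{205} \cdot 285 = 15133 - \frac{57}{41} = \frac{620396}{41}$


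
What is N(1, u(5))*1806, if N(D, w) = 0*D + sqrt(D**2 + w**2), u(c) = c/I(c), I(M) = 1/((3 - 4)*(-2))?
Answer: 1806*sqrt(101) ≈ 18150.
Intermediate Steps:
I(M) = 1/2 (I(M) = 1/(-1*(-2)) = 1/2)
u(c) = 2*c (u(c) = c/(1/2) = c*2 = 2*c)
N(D, w) = sqrt(D**2 + w**2) (N(D, w) = 0 + sqrt(D**2 + w**2) = sqrt(D**2 + w**2))
N(1, u(5))*1806 = sqrt(1**2 + (2*5)**2)*1806 = sqrt(1 + 10**2)*1806 = sqrt(1 + 100)*1806 = sqrt(101)*1806 = 1806*sqrt(101)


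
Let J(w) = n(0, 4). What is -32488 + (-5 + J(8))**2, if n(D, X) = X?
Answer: -32487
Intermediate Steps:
J(w) = 4
-32488 + (-5 + J(8))**2 = -32488 + (-5 + 4)**2 = -32488 + (-1)**2 = -32488 + 1 = -32487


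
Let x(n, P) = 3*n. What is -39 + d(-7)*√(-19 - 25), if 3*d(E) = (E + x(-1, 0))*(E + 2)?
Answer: -39 + 100*I*√11/3 ≈ -39.0 + 110.55*I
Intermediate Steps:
d(E) = (-3 + E)*(2 + E)/3 (d(E) = ((E + 3*(-1))*(E + 2))/3 = ((E - 3)*(2 + E))/3 = ((-3 + E)*(2 + E))/3 = (-3 + E)*(2 + E)/3)
-39 + d(-7)*√(-19 - 25) = -39 + (-2 - ⅓*(-7) + (⅓)*(-7)²)*√(-19 - 25) = -39 + (-2 + 7/3 + (⅓)*49)*√(-44) = -39 + (-2 + 7/3 + 49/3)*(2*I*√11) = -39 + 50*(2*I*√11)/3 = -39 + 100*I*√11/3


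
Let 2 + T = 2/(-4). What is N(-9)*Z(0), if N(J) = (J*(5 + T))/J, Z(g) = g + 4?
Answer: 10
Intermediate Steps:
Z(g) = 4 + g
T = -5/2 (T = -2 + 2/(-4) = -2 + 2*(-1/4) = -2 - 1/2 = -5/2 ≈ -2.5000)
N(J) = 5/2 (N(J) = (J*(5 - 5/2))/J = (J*(5/2))/J = (5*J/2)/J = 5/2)
N(-9)*Z(0) = 5*(4 + 0)/2 = (5/2)*4 = 10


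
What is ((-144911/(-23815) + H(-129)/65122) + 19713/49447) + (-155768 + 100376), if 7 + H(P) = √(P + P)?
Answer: -4247315026625962391/76686384622210 + I*√258/65122 ≈ -55386.0 + 0.00024665*I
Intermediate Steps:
H(P) = -7 + √2*√P (H(P) = -7 + √(P + P) = -7 + √(2*P) = -7 + √2*√P)
((-144911/(-23815) + H(-129)/65122) + 19713/49447) + (-155768 + 100376) = ((-144911/(-23815) + (-7 + √2*√(-129))/65122) + 19713/49447) + (-155768 + 100376) = ((-144911*(-1/23815) + (-7 + √2*(I*√129))*(1/65122)) + 19713*(1/49447)) - 55392 = ((144911/23815 + (-7 + I*√258)*(1/65122)) + 19713/49447) - 55392 = ((144911/23815 + (-7/65122 + I*√258/65122)) + 19713/49447) - 55392 = ((9436727437/1550880430 + I*√258/65122) + 19713/49447) - 55392 = (497190367493929/76686384622210 + I*√258/65122) - 55392 = -4247315026625962391/76686384622210 + I*√258/65122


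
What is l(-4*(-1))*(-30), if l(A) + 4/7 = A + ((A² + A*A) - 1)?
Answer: -7230/7 ≈ -1032.9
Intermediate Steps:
l(A) = -11/7 + A + 2*A² (l(A) = -4/7 + (A + ((A² + A*A) - 1)) = -4/7 + (A + ((A² + A²) - 1)) = -4/7 + (A + (2*A² - 1)) = -4/7 + (A + (-1 + 2*A²)) = -4/7 + (-1 + A + 2*A²) = -11/7 + A + 2*A²)
l(-4*(-1))*(-30) = (-11/7 - 4*(-1) + 2*(-4*(-1))²)*(-30) = (-11/7 + 4 + 2*4²)*(-30) = (-11/7 + 4 + 2*16)*(-30) = (-11/7 + 4 + 32)*(-30) = (241/7)*(-30) = -7230/7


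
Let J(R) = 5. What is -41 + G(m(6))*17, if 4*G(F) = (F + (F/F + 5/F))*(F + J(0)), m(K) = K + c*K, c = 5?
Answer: 925985/144 ≈ 6430.5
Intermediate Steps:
m(K) = 6*K (m(K) = K + 5*K = 6*K)
G(F) = (5 + F)*(1 + F + 5/F)/4 (G(F) = ((F + (F/F + 5/F))*(F + 5))/4 = ((F + (1 + 5/F))*(5 + F))/4 = ((1 + F + 5/F)*(5 + F))/4 = ((5 + F)*(1 + F + 5/F))/4 = (5 + F)*(1 + F + 5/F)/4)
-41 + G(m(6))*17 = -41 + ((25 + (6*6)*(10 + (6*6)² + 6*(6*6)))/(4*((6*6))))*17 = -41 + ((¼)*(25 + 36*(10 + 36² + 6*36))/36)*17 = -41 + ((¼)*(1/36)*(25 + 36*(10 + 1296 + 216)))*17 = -41 + ((¼)*(1/36)*(25 + 36*1522))*17 = -41 + ((¼)*(1/36)*(25 + 54792))*17 = -41 + ((¼)*(1/36)*54817)*17 = -41 + (54817/144)*17 = -41 + 931889/144 = 925985/144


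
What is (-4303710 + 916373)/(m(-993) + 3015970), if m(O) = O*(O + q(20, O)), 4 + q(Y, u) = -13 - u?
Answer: -3387337/3032851 ≈ -1.1169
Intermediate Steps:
q(Y, u) = -17 - u (q(Y, u) = -4 + (-13 - u) = -17 - u)
m(O) = -17*O (m(O) = O*(O + (-17 - O)) = O*(-17) = -17*O)
(-4303710 + 916373)/(m(-993) + 3015970) = (-4303710 + 916373)/(-17*(-993) + 3015970) = -3387337/(16881 + 3015970) = -3387337/3032851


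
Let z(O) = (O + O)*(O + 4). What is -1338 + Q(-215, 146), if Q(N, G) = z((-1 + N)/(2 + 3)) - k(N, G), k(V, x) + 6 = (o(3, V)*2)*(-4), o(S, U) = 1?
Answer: 51572/25 ≈ 2062.9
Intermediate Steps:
z(O) = 2*O*(4 + O) (z(O) = (2*O)*(4 + O) = 2*O*(4 + O))
k(V, x) = -14 (k(V, x) = -6 + (1*2)*(-4) = -6 + 2*(-4) = -6 - 8 = -14)
Q(N, G) = 14 + 2*(-1/5 + N/5)*(19/5 + N/5) (Q(N, G) = 2*((-1 + N)/(2 + 3))*(4 + (-1 + N)/(2 + 3)) - 1*(-14) = 2*((-1 + N)/5)*(4 + (-1 + N)/5) + 14 = 2*((-1 + N)*(1/5))*(4 + (-1 + N)*(1/5)) + 14 = 2*(-1/5 + N/5)*(4 + (-1/5 + N/5)) + 14 = 2*(-1/5 + N/5)*(19/5 + N/5) + 14 = 14 + 2*(-1/5 + N/5)*(19/5 + N/5))
-1338 + Q(-215, 146) = -1338 + (14 + 2*(-1 - 215)*(19 - 215)/25) = -1338 + (14 + (2/25)*(-216)*(-196)) = -1338 + (14 + 84672/25) = -1338 + 85022/25 = 51572/25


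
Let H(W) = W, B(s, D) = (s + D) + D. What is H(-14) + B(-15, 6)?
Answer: -17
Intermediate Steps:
B(s, D) = s + 2*D (B(s, D) = (D + s) + D = s + 2*D)
H(-14) + B(-15, 6) = -14 + (-15 + 2*6) = -14 + (-15 + 12) = -14 - 3 = -17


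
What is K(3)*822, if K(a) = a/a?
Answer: 822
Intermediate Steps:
K(a) = 1
K(3)*822 = 1*822 = 822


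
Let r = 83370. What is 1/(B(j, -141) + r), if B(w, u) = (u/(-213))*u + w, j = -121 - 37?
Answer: 71/5901425 ≈ 1.2031e-5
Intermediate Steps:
j = -158
B(w, u) = w - u**2/213 (B(w, u) = (u*(-1/213))*u + w = (-u/213)*u + w = -u**2/213 + w = w - u**2/213)
1/(B(j, -141) + r) = 1/((-158 - 1/213*(-141)**2) + 83370) = 1/((-158 - 1/213*19881) + 83370) = 1/((-158 - 6627/71) + 83370) = 1/(-17845/71 + 83370) = 1/(5901425/71) = 71/5901425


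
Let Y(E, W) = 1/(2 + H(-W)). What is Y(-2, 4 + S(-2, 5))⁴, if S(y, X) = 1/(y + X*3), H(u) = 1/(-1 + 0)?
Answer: 1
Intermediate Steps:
H(u) = -1 (H(u) = 1/(-1) = -1)
S(y, X) = 1/(y + 3*X)
Y(E, W) = 1 (Y(E, W) = 1/(2 - 1) = 1/1 = 1)
Y(-2, 4 + S(-2, 5))⁴ = 1⁴ = 1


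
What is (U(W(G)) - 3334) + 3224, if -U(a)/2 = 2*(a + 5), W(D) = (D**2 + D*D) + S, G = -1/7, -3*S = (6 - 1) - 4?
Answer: -18938/147 ≈ -128.83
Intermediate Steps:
S = -1/3 (S = -((6 - 1) - 4)/3 = -(5 - 4)/3 = -1/3*1 = -1/3 ≈ -0.33333)
G = -1/7 (G = -1*1/7 = -1/7 ≈ -0.14286)
W(D) = -1/3 + 2*D**2 (W(D) = (D**2 + D*D) - 1/3 = (D**2 + D**2) - 1/3 = 2*D**2 - 1/3 = -1/3 + 2*D**2)
U(a) = -20 - 4*a (U(a) = -4*(a + 5) = -4*(5 + a) = -2*(10 + 2*a) = -20 - 4*a)
(U(W(G)) - 3334) + 3224 = ((-20 - 4*(-1/3 + 2*(-1/7)**2)) - 3334) + 3224 = ((-20 - 4*(-1/3 + 2*(1/49))) - 3334) + 3224 = ((-20 - 4*(-1/3 + 2/49)) - 3334) + 3224 = ((-20 - 4*(-43/147)) - 3334) + 3224 = ((-20 + 172/147) - 3334) + 3224 = (-2768/147 - 3334) + 3224 = -492866/147 + 3224 = -18938/147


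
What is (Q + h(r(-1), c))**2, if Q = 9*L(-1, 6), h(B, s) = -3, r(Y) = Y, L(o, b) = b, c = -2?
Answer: 2601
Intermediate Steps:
Q = 54 (Q = 9*6 = 54)
(Q + h(r(-1), c))**2 = (54 - 3)**2 = 51**2 = 2601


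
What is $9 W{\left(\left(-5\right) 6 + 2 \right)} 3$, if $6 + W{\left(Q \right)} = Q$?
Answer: $-918$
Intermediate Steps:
$W{\left(Q \right)} = -6 + Q$
$9 W{\left(\left(-5\right) 6 + 2 \right)} 3 = 9 \left(-6 + \left(\left(-5\right) 6 + 2\right)\right) 3 = 9 \left(-6 + \left(-30 + 2\right)\right) 3 = 9 \left(-6 - 28\right) 3 = 9 \left(-34\right) 3 = \left(-306\right) 3 = -918$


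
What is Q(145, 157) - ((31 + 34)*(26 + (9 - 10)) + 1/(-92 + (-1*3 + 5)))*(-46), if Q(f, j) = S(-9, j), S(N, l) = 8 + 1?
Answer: 3364132/45 ≈ 74759.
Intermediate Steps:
S(N, l) = 9
Q(f, j) = 9
Q(145, 157) - ((31 + 34)*(26 + (9 - 10)) + 1/(-92 + (-1*3 + 5)))*(-46) = 9 - ((31 + 34)*(26 + (9 - 10)) + 1/(-92 + (-1*3 + 5)))*(-46) = 9 - (65*(26 - 1) + 1/(-92 + (-3 + 5)))*(-46) = 9 - (65*25 + 1/(-92 + 2))*(-46) = 9 - (1625 + 1/(-90))*(-46) = 9 - (1625 - 1/90)*(-46) = 9 - 146249*(-46)/90 = 9 - 1*(-3363727/45) = 9 + 3363727/45 = 3364132/45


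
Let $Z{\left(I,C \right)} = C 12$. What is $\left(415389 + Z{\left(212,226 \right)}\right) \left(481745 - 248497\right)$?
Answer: $97521222048$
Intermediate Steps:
$Z{\left(I,C \right)} = 12 C$
$\left(415389 + Z{\left(212,226 \right)}\right) \left(481745 - 248497\right) = \left(415389 + 12 \cdot 226\right) \left(481745 - 248497\right) = \left(415389 + 2712\right) 233248 = 418101 \cdot 233248 = 97521222048$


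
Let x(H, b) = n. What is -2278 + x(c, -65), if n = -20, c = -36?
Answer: -2298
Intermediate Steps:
x(H, b) = -20
-2278 + x(c, -65) = -2278 - 20 = -2298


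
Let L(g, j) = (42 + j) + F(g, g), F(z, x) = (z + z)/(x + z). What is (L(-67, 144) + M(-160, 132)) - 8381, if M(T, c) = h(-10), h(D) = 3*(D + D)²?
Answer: -6994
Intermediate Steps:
h(D) = 12*D² (h(D) = 3*(2*D)² = 3*(4*D²) = 12*D²)
M(T, c) = 1200 (M(T, c) = 12*(-10)² = 12*100 = 1200)
F(z, x) = 2*z/(x + z) (F(z, x) = (2*z)/(x + z) = 2*z/(x + z))
L(g, j) = 43 + j (L(g, j) = (42 + j) + 2*g/(g + g) = (42 + j) + 2*g/((2*g)) = (42 + j) + 2*g*(1/(2*g)) = (42 + j) + 1 = 43 + j)
(L(-67, 144) + M(-160, 132)) - 8381 = ((43 + 144) + 1200) - 8381 = (187 + 1200) - 8381 = 1387 - 8381 = -6994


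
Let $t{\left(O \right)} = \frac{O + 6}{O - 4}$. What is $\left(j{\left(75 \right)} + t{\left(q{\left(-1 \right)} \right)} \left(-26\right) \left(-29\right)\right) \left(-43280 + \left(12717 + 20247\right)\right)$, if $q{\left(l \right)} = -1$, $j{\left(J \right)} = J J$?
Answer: $-50249236$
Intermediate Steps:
$j{\left(J \right)} = J^{2}$
$t{\left(O \right)} = \frac{6 + O}{-4 + O}$
$\left(j{\left(75 \right)} + t{\left(q{\left(-1 \right)} \right)} \left(-26\right) \left(-29\right)\right) \left(-43280 + \left(12717 + 20247\right)\right) = \left(75^{2} + \frac{6 - 1}{-4 - 1} \left(-26\right) \left(-29\right)\right) \left(-43280 + \left(12717 + 20247\right)\right) = \left(5625 + \frac{1}{-5} \cdot 5 \left(-26\right) \left(-29\right)\right) \left(-43280 + 32964\right) = \left(5625 + \left(- \frac{1}{5}\right) 5 \left(-26\right) \left(-29\right)\right) \left(-10316\right) = \left(5625 + \left(-1\right) \left(-26\right) \left(-29\right)\right) \left(-10316\right) = \left(5625 + 26 \left(-29\right)\right) \left(-10316\right) = \left(5625 - 754\right) \left(-10316\right) = 4871 \left(-10316\right) = -50249236$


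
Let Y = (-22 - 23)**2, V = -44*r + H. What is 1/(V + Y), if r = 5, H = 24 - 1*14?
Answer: 1/1815 ≈ 0.00055096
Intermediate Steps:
H = 10 (H = 24 - 14 = 10)
V = -210 (V = -44*5 + 10 = -220 + 10 = -210)
Y = 2025 (Y = (-45)**2 = 2025)
1/(V + Y) = 1/(-210 + 2025) = 1/1815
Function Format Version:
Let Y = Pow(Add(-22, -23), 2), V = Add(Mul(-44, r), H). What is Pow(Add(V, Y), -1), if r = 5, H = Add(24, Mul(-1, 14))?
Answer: Rational(1, 1815) ≈ 0.00055096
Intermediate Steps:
H = 10 (H = Add(24, -14) = 10)
V = -210 (V = Add(Mul(-44, 5), 10) = Add(-220, 10) = -210)
Y = 2025 (Y = Pow(-45, 2) = 2025)
Pow(Add(V, Y), -1) = Pow(Add(-210, 2025), -1) = Pow(1815, -1) = Rational(1, 1815)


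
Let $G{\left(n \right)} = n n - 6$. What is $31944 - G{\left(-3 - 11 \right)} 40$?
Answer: $24344$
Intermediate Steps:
$G{\left(n \right)} = -6 + n^{2}$ ($G{\left(n \right)} = n^{2} - 6 = -6 + n^{2}$)
$31944 - G{\left(-3 - 11 \right)} 40 = 31944 - \left(-6 + \left(-3 - 11\right)^{2}\right) 40 = 31944 - \left(-6 + \left(-14\right)^{2}\right) 40 = 31944 - \left(-6 + 196\right) 40 = 31944 - 190 \cdot 40 = 31944 - 7600 = 24344$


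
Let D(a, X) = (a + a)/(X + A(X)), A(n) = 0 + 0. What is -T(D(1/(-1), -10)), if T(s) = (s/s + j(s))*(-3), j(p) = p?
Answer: 18/5 ≈ 3.6000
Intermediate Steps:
A(n) = 0
D(a, X) = 2*a/X (D(a, X) = (a + a)/(X + 0) = (2*a)/X = 2*a/X)
T(s) = -3 - 3*s (T(s) = (s/s + s)*(-3) = (1 + s)*(-3) = -3 - 3*s)
-T(D(1/(-1), -10)) = -(-3 - 6*1/(-1)/(-10)) = -(-3 - 6*1*(-1)*(-1)/10) = -(-3 - 6*(-1)*(-1)/10) = -(-3 - 3*1/5) = -(-3 - 3/5) = -1*(-18/5) = 18/5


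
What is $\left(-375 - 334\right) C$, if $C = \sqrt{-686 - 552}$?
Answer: $- 709 i \sqrt{1238} \approx - 24946.0 i$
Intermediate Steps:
$C = i \sqrt{1238}$ ($C = \sqrt{-1238} = i \sqrt{1238} \approx 35.185 i$)
$\left(-375 - 334\right) C = \left(-375 - 334\right) i \sqrt{1238} = - 709 i \sqrt{1238}$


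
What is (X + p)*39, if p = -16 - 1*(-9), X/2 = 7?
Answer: 273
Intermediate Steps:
X = 14 (X = 2*7 = 14)
p = -7 (p = -16 + 9 = -7)
(X + p)*39 = (14 - 7)*39 = 7*39 = 273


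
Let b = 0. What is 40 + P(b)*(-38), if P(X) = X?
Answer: 40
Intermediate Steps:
40 + P(b)*(-38) = 40 + 0*(-38) = 40 + 0 = 40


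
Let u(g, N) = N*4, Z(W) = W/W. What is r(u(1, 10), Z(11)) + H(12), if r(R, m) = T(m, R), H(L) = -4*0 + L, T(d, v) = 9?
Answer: 21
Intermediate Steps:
Z(W) = 1
u(g, N) = 4*N
H(L) = L (H(L) = 0 + L = L)
r(R, m) = 9
r(u(1, 10), Z(11)) + H(12) = 9 + 12 = 21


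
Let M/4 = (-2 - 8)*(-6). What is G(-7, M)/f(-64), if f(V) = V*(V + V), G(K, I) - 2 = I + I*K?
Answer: -719/4096 ≈ -0.17554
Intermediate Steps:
M = 240 (M = 4*((-2 - 8)*(-6)) = 4*(-10*(-6)) = 4*60 = 240)
G(K, I) = 2 + I + I*K (G(K, I) = 2 + (I + I*K) = 2 + I + I*K)
f(V) = 2*V² (f(V) = V*(2*V) = 2*V²)
G(-7, M)/f(-64) = (2 + 240 + 240*(-7))/((2*(-64)²)) = (2 + 240 - 1680)/((2*4096)) = -1438/8192 = -1438*1/8192 = -719/4096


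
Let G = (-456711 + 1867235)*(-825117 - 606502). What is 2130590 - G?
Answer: 2019335088946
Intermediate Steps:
G = -2019332958356 (G = 1410524*(-1431619) = -2019332958356)
2130590 - G = 2130590 - 1*(-2019332958356) = 2130590 + 2019332958356 = 2019335088946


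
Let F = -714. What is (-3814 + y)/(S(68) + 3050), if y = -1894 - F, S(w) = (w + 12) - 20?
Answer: -2497/1555 ≈ -1.6058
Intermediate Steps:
S(w) = -8 + w (S(w) = (12 + w) - 20 = -8 + w)
y = -1180 (y = -1894 - 1*(-714) = -1894 + 714 = -1180)
(-3814 + y)/(S(68) + 3050) = (-3814 - 1180)/((-8 + 68) + 3050) = -4994/(60 + 3050) = -4994/3110 = -4994*1/3110 = -2497/1555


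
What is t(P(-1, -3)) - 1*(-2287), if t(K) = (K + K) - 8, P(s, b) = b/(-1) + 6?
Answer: 2297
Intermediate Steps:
P(s, b) = 6 - b (P(s, b) = b*(-1) + 6 = -b + 6 = 6 - b)
t(K) = -8 + 2*K (t(K) = 2*K - 8 = -8 + 2*K)
t(P(-1, -3)) - 1*(-2287) = (-8 + 2*(6 - 1*(-3))) - 1*(-2287) = (-8 + 2*(6 + 3)) + 2287 = (-8 + 2*9) + 2287 = (-8 + 18) + 2287 = 10 + 2287 = 2297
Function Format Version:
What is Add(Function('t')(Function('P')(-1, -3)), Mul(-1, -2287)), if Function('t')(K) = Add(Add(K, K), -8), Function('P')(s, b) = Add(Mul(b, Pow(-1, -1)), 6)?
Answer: 2297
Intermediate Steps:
Function('P')(s, b) = Add(6, Mul(-1, b)) (Function('P')(s, b) = Add(Mul(b, -1), 6) = Add(Mul(-1, b), 6) = Add(6, Mul(-1, b)))
Function('t')(K) = Add(-8, Mul(2, K)) (Function('t')(K) = Add(Mul(2, K), -8) = Add(-8, Mul(2, K)))
Add(Function('t')(Function('P')(-1, -3)), Mul(-1, -2287)) = Add(Add(-8, Mul(2, Add(6, Mul(-1, -3)))), Mul(-1, -2287)) = Add(Add(-8, Mul(2, Add(6, 3))), 2287) = Add(Add(-8, Mul(2, 9)), 2287) = Add(Add(-8, 18), 2287) = Add(10, 2287) = 2297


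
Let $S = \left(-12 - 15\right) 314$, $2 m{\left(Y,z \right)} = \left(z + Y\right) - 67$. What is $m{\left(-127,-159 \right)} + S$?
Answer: $- \frac{17309}{2} \approx -8654.5$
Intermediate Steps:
$m{\left(Y,z \right)} = - \frac{67}{2} + \frac{Y}{2} + \frac{z}{2}$ ($m{\left(Y,z \right)} = \frac{\left(z + Y\right) - 67}{2} = \frac{\left(Y + z\right) - 67}{2} = \frac{-67 + Y + z}{2} = - \frac{67}{2} + \frac{Y}{2} + \frac{z}{2}$)
$S = -8478$ ($S = \left(-27\right) 314 = -8478$)
$m{\left(-127,-159 \right)} + S = \left(- \frac{67}{2} + \frac{1}{2} \left(-127\right) + \frac{1}{2} \left(-159\right)\right) - 8478 = \left(- \frac{67}{2} - \frac{127}{2} - \frac{159}{2}\right) - 8478 = - \frac{353}{2} - 8478 = - \frac{17309}{2}$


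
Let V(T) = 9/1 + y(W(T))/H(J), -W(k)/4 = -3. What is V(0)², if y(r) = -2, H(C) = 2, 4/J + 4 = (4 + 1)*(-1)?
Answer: 64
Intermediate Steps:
J = -4/9 (J = 4/(-4 + (4 + 1)*(-1)) = 4/(-4 + 5*(-1)) = 4/(-4 - 5) = 4/(-9) = 4*(-⅑) = -4/9 ≈ -0.44444)
W(k) = 12 (W(k) = -4*(-3) = 12)
V(T) = 8 (V(T) = 9/1 - 2/2 = 9*1 - 2*½ = 9 - 1 = 8)
V(0)² = 8² = 64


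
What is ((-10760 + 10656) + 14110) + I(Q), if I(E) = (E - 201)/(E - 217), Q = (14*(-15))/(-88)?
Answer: 132267397/9443 ≈ 14007.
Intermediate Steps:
Q = 105/44 (Q = -210*(-1/88) = 105/44 ≈ 2.3864)
I(E) = (-201 + E)/(-217 + E)
((-10760 + 10656) + 14110) + I(Q) = ((-10760 + 10656) + 14110) + (-201 + 105/44)/(-217 + 105/44) = (-104 + 14110) - 8739/44/(-9443/44) = 14006 - 44/9443*(-8739/44) = 14006 + 8739/9443 = 132267397/9443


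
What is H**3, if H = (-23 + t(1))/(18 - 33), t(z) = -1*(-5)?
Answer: 216/125 ≈ 1.7280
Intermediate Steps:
t(z) = 5
H = 6/5 (H = (-23 + 5)/(18 - 33) = -18/(-15) = -18*(-1/15) = 6/5 ≈ 1.2000)
H**3 = (6/5)**3 = 216/125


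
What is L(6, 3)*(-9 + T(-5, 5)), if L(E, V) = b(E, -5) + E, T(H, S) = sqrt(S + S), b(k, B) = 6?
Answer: -108 + 12*sqrt(10) ≈ -70.053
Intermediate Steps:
T(H, S) = sqrt(2)*sqrt(S) (T(H, S) = sqrt(2*S) = sqrt(2)*sqrt(S))
L(E, V) = 6 + E
L(6, 3)*(-9 + T(-5, 5)) = (6 + 6)*(-9 + sqrt(2)*sqrt(5)) = 12*(-9 + sqrt(10)) = -108 + 12*sqrt(10)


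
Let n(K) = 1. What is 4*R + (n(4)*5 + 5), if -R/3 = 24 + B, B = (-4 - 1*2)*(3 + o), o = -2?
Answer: -206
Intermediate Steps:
B = -6 (B = (-4 - 1*2)*(3 - 2) = (-4 - 2)*1 = -6*1 = -6)
R = -54 (R = -3*(24 - 6) = -3*18 = -54)
4*R + (n(4)*5 + 5) = 4*(-54) + (1*5 + 5) = -216 + (5 + 5) = -216 + 10 = -206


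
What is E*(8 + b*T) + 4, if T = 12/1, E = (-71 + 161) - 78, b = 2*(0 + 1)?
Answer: 388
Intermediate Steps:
b = 2 (b = 2*1 = 2)
E = 12 (E = 90 - 78 = 12)
T = 12 (T = 12*1 = 12)
E*(8 + b*T) + 4 = 12*(8 + 2*12) + 4 = 12*(8 + 24) + 4 = 12*32 + 4 = 384 + 4 = 388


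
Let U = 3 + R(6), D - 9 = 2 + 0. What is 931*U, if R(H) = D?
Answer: 13034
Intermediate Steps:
D = 11 (D = 9 + (2 + 0) = 9 + 2 = 11)
R(H) = 11
U = 14 (U = 3 + 11 = 14)
931*U = 931*14 = 13034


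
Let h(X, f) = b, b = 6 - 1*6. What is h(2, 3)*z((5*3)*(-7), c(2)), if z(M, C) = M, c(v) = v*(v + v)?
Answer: 0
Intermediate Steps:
c(v) = 2*v² (c(v) = v*(2*v) = 2*v²)
b = 0 (b = 6 - 6 = 0)
h(X, f) = 0
h(2, 3)*z((5*3)*(-7), c(2)) = 0*((5*3)*(-7)) = 0*(15*(-7)) = 0*(-105) = 0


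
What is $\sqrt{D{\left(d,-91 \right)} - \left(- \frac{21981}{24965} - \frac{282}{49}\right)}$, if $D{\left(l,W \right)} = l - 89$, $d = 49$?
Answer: $\frac{101 i \sqrt{99884965}}{174755} \approx 5.7762 i$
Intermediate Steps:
$D{\left(l,W \right)} = -89 + l$
$\sqrt{D{\left(d,-91 \right)} - \left(- \frac{21981}{24965} - \frac{282}{49}\right)} = \sqrt{\left(-89 + 49\right) - \left(- \frac{21981}{24965} - \frac{282}{49}\right)} = \sqrt{-40 - - \frac{8117199}{1223285}} = \sqrt{-40 + \left(\frac{282}{49} + \frac{21981}{24965}\right)} = \sqrt{-40 + \frac{8117199}{1223285}} = \sqrt{- \frac{40814201}{1223285}} = \frac{101 i \sqrt{99884965}}{174755}$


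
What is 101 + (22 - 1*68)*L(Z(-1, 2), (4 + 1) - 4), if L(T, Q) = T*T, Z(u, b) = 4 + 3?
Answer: -2153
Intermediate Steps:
Z(u, b) = 7
L(T, Q) = T²
101 + (22 - 1*68)*L(Z(-1, 2), (4 + 1) - 4) = 101 + (22 - 1*68)*7² = 101 + (22 - 68)*49 = 101 - 46*49 = 101 - 2254 = -2153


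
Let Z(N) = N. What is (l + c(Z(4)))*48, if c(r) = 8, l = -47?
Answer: -1872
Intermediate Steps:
(l + c(Z(4)))*48 = (-47 + 8)*48 = -39*48 = -1872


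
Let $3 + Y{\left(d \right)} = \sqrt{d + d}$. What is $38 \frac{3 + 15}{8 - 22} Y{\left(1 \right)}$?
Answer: $\frac{1026}{7} - \frac{342 \sqrt{2}}{7} \approx 77.477$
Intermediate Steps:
$Y{\left(d \right)} = -3 + \sqrt{2} \sqrt{d}$ ($Y{\left(d \right)} = -3 + \sqrt{d + d} = -3 + \sqrt{2 d} = -3 + \sqrt{2} \sqrt{d}$)
$38 \frac{3 + 15}{8 - 22} Y{\left(1 \right)} = 38 \frac{3 + 15}{8 - 22} \left(-3 + \sqrt{2} \sqrt{1}\right) = 38 \frac{18}{-14} \left(-3 + \sqrt{2} \cdot 1\right) = 38 \cdot 18 \left(- \frac{1}{14}\right) \left(-3 + \sqrt{2}\right) = 38 \left(- \frac{9}{7}\right) \left(-3 + \sqrt{2}\right) = - \frac{342 \left(-3 + \sqrt{2}\right)}{7} = \frac{1026}{7} - \frac{342 \sqrt{2}}{7}$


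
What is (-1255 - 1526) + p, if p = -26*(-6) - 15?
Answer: -2640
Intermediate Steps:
p = 141 (p = 156 - 15 = 141)
(-1255 - 1526) + p = (-1255 - 1526) + 141 = -2781 + 141 = -2640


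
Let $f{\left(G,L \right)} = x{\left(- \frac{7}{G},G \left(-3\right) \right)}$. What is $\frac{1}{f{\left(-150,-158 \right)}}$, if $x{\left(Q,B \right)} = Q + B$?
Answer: $\frac{150}{67507} \approx 0.002222$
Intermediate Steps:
$x{\left(Q,B \right)} = B + Q$
$f{\left(G,L \right)} = - \frac{7}{G} - 3 G$ ($f{\left(G,L \right)} = G \left(-3\right) - \frac{7}{G} = - 3 G - \frac{7}{G} = - \frac{7}{G} - 3 G$)
$\frac{1}{f{\left(-150,-158 \right)}} = \frac{1}{- \frac{7}{-150} - -450} = \frac{1}{\left(-7\right) \left(- \frac{1}{150}\right) + 450} = \frac{1}{\frac{7}{150} + 450} = \frac{1}{\frac{67507}{150}} = \frac{150}{67507}$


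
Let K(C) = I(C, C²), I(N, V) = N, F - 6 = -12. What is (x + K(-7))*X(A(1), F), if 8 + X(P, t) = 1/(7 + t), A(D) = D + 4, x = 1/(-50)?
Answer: 2457/50 ≈ 49.140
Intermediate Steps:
x = -1/50 ≈ -0.020000
A(D) = 4 + D
F = -6 (F = 6 - 12 = -6)
K(C) = C
X(P, t) = -8 + 1/(7 + t)
(x + K(-7))*X(A(1), F) = (-1/50 - 7)*((-55 - 8*(-6))/(7 - 6)) = -351*(-55 + 48)/(50*1) = -351*(-7)/50 = -351/50*(-7) = 2457/50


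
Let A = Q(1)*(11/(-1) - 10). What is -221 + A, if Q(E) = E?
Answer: -242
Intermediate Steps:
A = -21 (A = 1*(11/(-1) - 10) = 1*(11*(-1) - 10) = 1*(-11 - 10) = 1*(-21) = -21)
-221 + A = -221 - 21 = -242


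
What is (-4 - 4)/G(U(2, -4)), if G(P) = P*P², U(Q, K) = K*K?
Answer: -1/512 ≈ -0.0019531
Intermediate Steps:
U(Q, K) = K²
G(P) = P³
(-4 - 4)/G(U(2, -4)) = (-4 - 4)/(((-4)²)³) = -8/16³ = -8/4096 = (1/4096)*(-8) = -1/512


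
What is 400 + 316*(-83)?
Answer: -25828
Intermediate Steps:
400 + 316*(-83) = 400 - 26228 = -25828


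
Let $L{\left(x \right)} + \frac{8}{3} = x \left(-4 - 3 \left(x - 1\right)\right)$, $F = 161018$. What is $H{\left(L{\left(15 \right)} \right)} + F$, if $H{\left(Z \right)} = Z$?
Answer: $\frac{480976}{3} \approx 1.6033 \cdot 10^{5}$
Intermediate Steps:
$L{\left(x \right)} = - \frac{8}{3} + x \left(-1 - 3 x\right)$ ($L{\left(x \right)} = - \frac{8}{3} + x \left(-4 - 3 \left(x - 1\right)\right) = - \frac{8}{3} + x \left(-4 - 3 \left(-1 + x\right)\right) = - \frac{8}{3} + x \left(-4 - \left(-3 + 3 x\right)\right) = - \frac{8}{3} + x \left(-1 - 3 x\right)$)
$H{\left(L{\left(15 \right)} \right)} + F = \left(- \frac{8}{3} - 15 - 3 \cdot 15^{2}\right) + 161018 = \left(- \frac{8}{3} - 15 - 675\right) + 161018 = - \frac{2078}{3} + 161018 = \frac{480976}{3}$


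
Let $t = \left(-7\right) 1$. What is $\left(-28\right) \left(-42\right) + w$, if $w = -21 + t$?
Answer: $1148$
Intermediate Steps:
$t = -7$
$w = -28$ ($w = -21 - 7 = -28$)
$\left(-28\right) \left(-42\right) + w = \left(-28\right) \left(-42\right) - 28 = 1176 - 28 = 1148$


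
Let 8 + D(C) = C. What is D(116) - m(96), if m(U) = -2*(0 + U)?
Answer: 300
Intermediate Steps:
D(C) = -8 + C
m(U) = -2*U
D(116) - m(96) = (-8 + 116) - (-2)*96 = 108 - 1*(-192) = 108 + 192 = 300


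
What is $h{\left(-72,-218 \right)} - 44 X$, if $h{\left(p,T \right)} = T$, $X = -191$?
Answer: $8186$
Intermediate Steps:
$h{\left(-72,-218 \right)} - 44 X = -218 - 44 \left(-191\right) = -218 - -8404 = -218 + 8404 = 8186$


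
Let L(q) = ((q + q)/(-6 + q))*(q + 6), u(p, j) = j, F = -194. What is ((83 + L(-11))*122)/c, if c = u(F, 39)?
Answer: 158722/663 ≈ 239.40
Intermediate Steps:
L(q) = 2*q*(6 + q)/(-6 + q) (L(q) = ((2*q)/(-6 + q))*(6 + q) = (2*q/(-6 + q))*(6 + q) = 2*q*(6 + q)/(-6 + q))
c = 39
((83 + L(-11))*122)/c = ((83 + 2*(-11)*(6 - 11)/(-6 - 11))*122)/39 = ((83 + 2*(-11)*(-5)/(-17))*122)*(1/39) = ((83 + 2*(-11)*(-1/17)*(-5))*122)*(1/39) = ((83 - 110/17)*122)*(1/39) = ((1301/17)*122)*(1/39) = (158722/17)*(1/39) = 158722/663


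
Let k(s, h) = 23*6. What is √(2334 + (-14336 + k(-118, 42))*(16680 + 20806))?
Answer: I*√532223894 ≈ 23070.0*I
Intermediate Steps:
k(s, h) = 138
√(2334 + (-14336 + k(-118, 42))*(16680 + 20806)) = √(2334 + (-14336 + 138)*(16680 + 20806)) = √(2334 - 14198*37486) = √(2334 - 532226228) = √(-532223894) = I*√532223894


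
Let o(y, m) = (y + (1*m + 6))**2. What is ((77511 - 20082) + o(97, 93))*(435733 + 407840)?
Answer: 80852254185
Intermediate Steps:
o(y, m) = (6 + m + y)**2 (o(y, m) = (y + (m + 6))**2 = (y + (6 + m))**2 = (6 + m + y)**2)
((77511 - 20082) + o(97, 93))*(435733 + 407840) = ((77511 - 20082) + (6 + 93 + 97)**2)*(435733 + 407840) = (57429 + 196**2)*843573 = (57429 + 38416)*843573 = 95845*843573 = 80852254185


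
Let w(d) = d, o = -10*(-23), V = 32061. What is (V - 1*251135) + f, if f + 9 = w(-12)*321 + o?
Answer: -222705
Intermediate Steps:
o = 230
f = -3631 (f = -9 + (-12*321 + 230) = -9 + (-3852 + 230) = -9 - 3622 = -3631)
(V - 1*251135) + f = (32061 - 1*251135) - 3631 = (32061 - 251135) - 3631 = -219074 - 3631 = -222705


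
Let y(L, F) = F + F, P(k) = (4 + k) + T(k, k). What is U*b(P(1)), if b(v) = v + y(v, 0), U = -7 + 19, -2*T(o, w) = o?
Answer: 54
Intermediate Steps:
T(o, w) = -o/2
P(k) = 4 + k/2 (P(k) = (4 + k) - k/2 = 4 + k/2)
U = 12
y(L, F) = 2*F
b(v) = v (b(v) = v + 2*0 = v + 0 = v)
U*b(P(1)) = 12*(4 + (½)*1) = 12*(4 + ½) = 12*(9/2) = 54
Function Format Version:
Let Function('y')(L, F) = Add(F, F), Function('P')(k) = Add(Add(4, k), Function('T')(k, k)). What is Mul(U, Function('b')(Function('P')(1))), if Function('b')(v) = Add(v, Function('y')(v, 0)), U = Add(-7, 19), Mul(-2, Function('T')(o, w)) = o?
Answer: 54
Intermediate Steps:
Function('T')(o, w) = Mul(Rational(-1, 2), o)
Function('P')(k) = Add(4, Mul(Rational(1, 2), k)) (Function('P')(k) = Add(Add(4, k), Mul(Rational(-1, 2), k)) = Add(4, Mul(Rational(1, 2), k)))
U = 12
Function('y')(L, F) = Mul(2, F)
Function('b')(v) = v (Function('b')(v) = Add(v, Mul(2, 0)) = Add(v, 0) = v)
Mul(U, Function('b')(Function('P')(1))) = Mul(12, Add(4, Mul(Rational(1, 2), 1))) = Mul(12, Add(4, Rational(1, 2))) = Mul(12, Rational(9, 2)) = 54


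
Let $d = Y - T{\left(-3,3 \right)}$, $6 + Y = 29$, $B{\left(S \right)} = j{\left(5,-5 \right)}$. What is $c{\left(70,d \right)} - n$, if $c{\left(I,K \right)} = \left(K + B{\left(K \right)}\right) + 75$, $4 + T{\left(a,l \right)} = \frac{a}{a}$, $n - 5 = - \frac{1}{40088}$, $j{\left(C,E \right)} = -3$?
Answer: $\frac{3728185}{40088} \approx 93.0$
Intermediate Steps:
$n = \frac{200439}{40088}$ ($n = 5 - \frac{1}{40088} = \frac{200439}{40088} \approx 5.0$)
$B{\left(S \right)} = -3$
$T{\left(a,l \right)} = -3$ ($T{\left(a,l \right)} = -4 + \frac{a}{a} = -4 + 1 = -3$)
$Y = 23$ ($Y = -6 + 29 = 23$)
$d = 26$ ($d = 23 - -3 = 23 + 3 = 26$)
$c{\left(I,K \right)} = 72 + K$ ($c{\left(I,K \right)} = \left(K - 3\right) + 75 = \left(-3 + K\right) + 75 = 72 + K$)
$c{\left(70,d \right)} - n = \left(72 + 26\right) - \frac{200439}{40088} = 98 - \frac{200439}{40088} = \frac{3728185}{40088}$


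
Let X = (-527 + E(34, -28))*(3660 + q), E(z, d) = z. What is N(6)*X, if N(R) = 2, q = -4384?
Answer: 713864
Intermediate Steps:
X = 356932 (X = (-527 + 34)*(3660 - 4384) = -493*(-724) = 356932)
N(6)*X = 2*356932 = 713864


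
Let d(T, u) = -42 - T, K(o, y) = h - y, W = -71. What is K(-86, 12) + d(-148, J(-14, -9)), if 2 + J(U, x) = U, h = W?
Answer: 23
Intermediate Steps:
h = -71
J(U, x) = -2 + U
K(o, y) = -71 - y
K(-86, 12) + d(-148, J(-14, -9)) = (-71 - 1*12) + (-42 - 1*(-148)) = (-71 - 12) + (-42 + 148) = -83 + 106 = 23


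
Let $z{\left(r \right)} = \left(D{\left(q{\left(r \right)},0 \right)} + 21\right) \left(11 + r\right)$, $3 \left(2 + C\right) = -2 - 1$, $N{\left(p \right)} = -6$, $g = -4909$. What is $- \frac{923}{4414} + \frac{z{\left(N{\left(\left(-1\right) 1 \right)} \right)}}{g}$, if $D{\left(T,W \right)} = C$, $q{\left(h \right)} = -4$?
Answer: $- \frac{4928267}{21668326} \approx -0.22744$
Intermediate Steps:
$C = -3$ ($C = -2 + \frac{-2 - 1}{3} = -2 + \frac{1}{3} \left(-3\right) = -2 - 1 = -3$)
$D{\left(T,W \right)} = -3$
$z{\left(r \right)} = 198 + 18 r$ ($z{\left(r \right)} = \left(-3 + 21\right) \left(11 + r\right) = 18 \left(11 + r\right) = 198 + 18 r$)
$- \frac{923}{4414} + \frac{z{\left(N{\left(\left(-1\right) 1 \right)} \right)}}{g} = - \frac{923}{4414} + \frac{198 + 18 \left(-6\right)}{-4909} = \left(-923\right) \frac{1}{4414} + \left(198 - 108\right) \left(- \frac{1}{4909}\right) = - \frac{923}{4414} + 90 \left(- \frac{1}{4909}\right) = - \frac{923}{4414} - \frac{90}{4909} = - \frac{4928267}{21668326}$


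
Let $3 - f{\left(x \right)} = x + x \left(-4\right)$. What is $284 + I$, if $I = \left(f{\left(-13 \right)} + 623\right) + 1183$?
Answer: $2054$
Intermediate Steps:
$f{\left(x \right)} = 3 + 3 x$ ($f{\left(x \right)} = 3 - \left(x + x \left(-4\right)\right) = 3 - \left(x - 4 x\right) = 3 - - 3 x = 3 + 3 x$)
$I = 1770$ ($I = \left(\left(3 + 3 \left(-13\right)\right) + 623\right) + 1183 = \left(\left(3 - 39\right) + 623\right) + 1183 = \left(-36 + 623\right) + 1183 = 587 + 1183 = 1770$)
$284 + I = 284 + 1770 = 2054$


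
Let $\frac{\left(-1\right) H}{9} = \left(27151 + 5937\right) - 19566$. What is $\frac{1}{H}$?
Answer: $- \frac{1}{121698} \approx -8.2171 \cdot 10^{-6}$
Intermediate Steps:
$H = -121698$ ($H = - 9 \left(\left(27151 + 5937\right) - 19566\right) = - 9 \left(33088 - 19566\right) = \left(-9\right) 13522 = -121698$)
$\frac{1}{H} = \frac{1}{-121698} = - \frac{1}{121698}$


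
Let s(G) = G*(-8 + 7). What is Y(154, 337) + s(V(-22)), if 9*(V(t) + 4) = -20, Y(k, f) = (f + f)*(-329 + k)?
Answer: -1061494/9 ≈ -1.1794e+5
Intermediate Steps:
Y(k, f) = 2*f*(-329 + k) (Y(k, f) = (2*f)*(-329 + k) = 2*f*(-329 + k))
V(t) = -56/9 (V(t) = -4 + (⅑)*(-20) = -4 - 20/9 = -56/9)
s(G) = -G (s(G) = G*(-1) = -G)
Y(154, 337) + s(V(-22)) = 2*337*(-329 + 154) - 1*(-56/9) = 2*337*(-175) + 56/9 = -117950 + 56/9 = -1061494/9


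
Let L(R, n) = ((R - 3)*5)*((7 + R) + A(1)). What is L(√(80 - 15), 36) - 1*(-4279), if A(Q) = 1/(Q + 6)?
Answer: 31478/7 + 145*√65/7 ≈ 4663.9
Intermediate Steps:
A(Q) = 1/(6 + Q)
L(R, n) = (-15 + 5*R)*(50/7 + R) (L(R, n) = ((R - 3)*5)*((7 + R) + 1/(6 + 1)) = ((-3 + R)*5)*((7 + R) + 1/7) = (-15 + 5*R)*((7 + R) + ⅐) = (-15 + 5*R)*(50/7 + R))
L(√(80 - 15), 36) - 1*(-4279) = (-750/7 + 5*(√(80 - 15))² + 145*√(80 - 15)/7) - 1*(-4279) = (-750/7 + 5*(√65)² + 145*√65/7) + 4279 = (-750/7 + 5*65 + 145*√65/7) + 4279 = (-750/7 + 325 + 145*√65/7) + 4279 = (1525/7 + 145*√65/7) + 4279 = 31478/7 + 145*√65/7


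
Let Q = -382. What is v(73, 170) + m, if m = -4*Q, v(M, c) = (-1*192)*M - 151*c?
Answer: -38158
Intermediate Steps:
v(M, c) = -192*M - 151*c
m = 1528 (m = -4*(-382) = 1528)
v(73, 170) + m = (-192*73 - 151*170) + 1528 = (-14016 - 25670) + 1528 = -39686 + 1528 = -38158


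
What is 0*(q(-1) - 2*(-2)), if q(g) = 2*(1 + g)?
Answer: 0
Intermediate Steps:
q(g) = 2 + 2*g
0*(q(-1) - 2*(-2)) = 0*((2 + 2*(-1)) - 2*(-2)) = 0*((2 - 2) + 4) = 0*(0 + 4) = 0*4 = 0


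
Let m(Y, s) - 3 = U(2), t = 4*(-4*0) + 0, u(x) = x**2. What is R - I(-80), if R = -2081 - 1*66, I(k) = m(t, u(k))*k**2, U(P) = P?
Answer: -34147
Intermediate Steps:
t = 0 (t = 4*0 + 0 = 0 + 0 = 0)
m(Y, s) = 5 (m(Y, s) = 3 + 2 = 5)
I(k) = 5*k**2
R = -2147 (R = -2081 - 66 = -2147)
R - I(-80) = -2147 - 5*(-80)**2 = -2147 - 5*6400 = -2147 - 1*32000 = -2147 - 32000 = -34147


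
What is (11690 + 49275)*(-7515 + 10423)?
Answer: 177286220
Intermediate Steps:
(11690 + 49275)*(-7515 + 10423) = 60965*2908 = 177286220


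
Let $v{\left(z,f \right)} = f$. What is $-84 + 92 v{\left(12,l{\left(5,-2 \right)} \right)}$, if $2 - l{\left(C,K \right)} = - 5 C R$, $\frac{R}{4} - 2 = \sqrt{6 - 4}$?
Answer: $18500 + 9200 \sqrt{2} \approx 31511.0$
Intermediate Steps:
$R = 8 + 4 \sqrt{2}$ ($R = 8 + 4 \sqrt{6 - 4} = 8 + 4 \sqrt{2} \approx 13.657$)
$l{\left(C,K \right)} = 2 + 5 C \left(8 + 4 \sqrt{2}\right)$ ($l{\left(C,K \right)} = 2 - - 5 C \left(8 + 4 \sqrt{2}\right) = 2 + 5 C \left(8 + 4 \sqrt{2}\right)$)
$-84 + 92 v{\left(12,l{\left(5,-2 \right)} \right)} = -84 + 92 \left(2 + 20 \cdot 5 \left(2 + \sqrt{2}\right)\right) = -84 + 92 \left(2 + \left(200 + 100 \sqrt{2}\right)\right) = -84 + 92 \left(202 + 100 \sqrt{2}\right) = -84 + \left(18584 + 9200 \sqrt{2}\right) = 18500 + 9200 \sqrt{2}$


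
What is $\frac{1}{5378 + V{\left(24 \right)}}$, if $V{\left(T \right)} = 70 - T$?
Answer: $\frac{1}{5424} \approx 0.00018437$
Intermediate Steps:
$\frac{1}{5378 + V{\left(24 \right)}} = \frac{1}{5378 + \left(70 - 24\right)} = \frac{1}{5378 + 46} = \frac{1}{5424}$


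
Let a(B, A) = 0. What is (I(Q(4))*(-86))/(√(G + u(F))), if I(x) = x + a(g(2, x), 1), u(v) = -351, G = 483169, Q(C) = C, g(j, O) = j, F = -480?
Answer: -172*√482818/241409 ≈ -0.49507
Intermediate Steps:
I(x) = x (I(x) = x + 0 = x)
(I(Q(4))*(-86))/(√(G + u(F))) = (4*(-86))/(√(483169 - 351)) = -344*√482818/482818 = -172*√482818/241409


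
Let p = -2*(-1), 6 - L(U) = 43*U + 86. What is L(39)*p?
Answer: -3514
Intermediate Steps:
L(U) = -80 - 43*U (L(U) = 6 - (43*U + 86) = 6 - (86 + 43*U) = 6 + (-86 - 43*U) = -80 - 43*U)
p = 2
L(39)*p = (-80 - 43*39)*2 = (-80 - 1677)*2 = -1757*2 = -3514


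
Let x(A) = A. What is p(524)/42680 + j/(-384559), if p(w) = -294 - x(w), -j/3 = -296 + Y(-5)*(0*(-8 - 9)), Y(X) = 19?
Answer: -176234551/8206489060 ≈ -0.021475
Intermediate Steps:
j = 888 (j = -3*(-296 + 19*(0*(-8 - 9))) = -3*(-296 + 19*(0*(-17))) = -3*(-296 + 19*0) = -3*(-296 + 0) = -3*(-296) = 888)
p(w) = -294 - w
p(524)/42680 + j/(-384559) = (-294 - 1*524)/42680 + 888/(-384559) = (-294 - 524)*(1/42680) + 888*(-1/384559) = -818*1/42680 - 888/384559 = -409/21340 - 888/384559 = -176234551/8206489060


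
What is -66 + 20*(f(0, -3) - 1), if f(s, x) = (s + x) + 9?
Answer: 34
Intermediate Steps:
f(s, x) = 9 + s + x
-66 + 20*(f(0, -3) - 1) = -66 + 20*((9 + 0 - 3) - 1) = -66 + 20*(6 - 1) = -66 + 20*5 = -66 + 100 = 34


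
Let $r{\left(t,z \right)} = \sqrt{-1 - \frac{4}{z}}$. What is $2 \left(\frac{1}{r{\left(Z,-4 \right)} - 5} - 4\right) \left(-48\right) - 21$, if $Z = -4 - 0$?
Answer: $0$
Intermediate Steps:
$Z = -4$ ($Z = -4 + 0 = -4$)
$2 \left(\frac{1}{r{\left(Z,-4 \right)} - 5} - 4\right) \left(-48\right) - 21 = 2 \left(\frac{1}{\sqrt{\frac{-4 - -4}{-4}} - 5} - 4\right) \left(-48\right) - 21 = 2 \left(\frac{1}{\sqrt{- \frac{-4 + 4}{4}} - 5} - 4\right) \left(-48\right) - 21 = 2 \left(\frac{1}{\sqrt{\left(- \frac{1}{4}\right) 0} - 5} - 4\right) \left(-48\right) - 21 = 2 \left(\frac{1}{\sqrt{0} - 5} - 4\right) \left(-48\right) - 21 = 2 \left(\frac{1}{0 - 5} - 4\right) \left(-48\right) - 21 = 2 \left(\frac{1}{-5} - 4\right) \left(-48\right) - 21 = 2 \left(- \frac{1}{5} - 4\right) \left(-48\right) - 21 = 2 \left(- \frac{21}{5}\right) \left(-48\right) - 21 = \left(- \frac{42}{5}\right) \left(-48\right) - 21 = \frac{2016}{5} - 21 = \frac{1911}{5}$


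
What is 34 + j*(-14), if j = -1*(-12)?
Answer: -134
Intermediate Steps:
j = 12
34 + j*(-14) = 34 + 12*(-14) = 34 - 168 = -134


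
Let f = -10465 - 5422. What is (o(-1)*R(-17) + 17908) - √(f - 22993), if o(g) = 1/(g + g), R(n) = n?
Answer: 35833/2 - 36*I*√30 ≈ 17917.0 - 197.18*I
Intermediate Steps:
o(g) = 1/(2*g)
f = -15887
(o(-1)*R(-17) + 17908) - √(f - 22993) = (((½)/(-1))*(-17) + 17908) - √(-15887 - 22993) = (((½)*(-1))*(-17) + 17908) - √(-38880) = (-½*(-17) + 17908) - 36*I*√30 = (17/2 + 17908) - 36*I*√30 = 35833/2 - 36*I*√30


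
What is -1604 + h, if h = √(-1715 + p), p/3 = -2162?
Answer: -1604 + I*√8201 ≈ -1604.0 + 90.559*I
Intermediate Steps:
p = -6486 (p = 3*(-2162) = -6486)
h = I*√8201 (h = √(-1715 - 6486) = √(-8201) = I*√8201 ≈ 90.559*I)
-1604 + h = -1604 + I*√8201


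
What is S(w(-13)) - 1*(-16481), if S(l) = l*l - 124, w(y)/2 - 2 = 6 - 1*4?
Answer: 16421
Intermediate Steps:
w(y) = 8 (w(y) = 4 + 2*(6 - 1*4) = 4 + 2*(6 - 4) = 4 + 2*2 = 4 + 4 = 8)
S(l) = -124 + l² (S(l) = l² - 124 = -124 + l²)
S(w(-13)) - 1*(-16481) = (-124 + 8²) - 1*(-16481) = (-124 + 64) + 16481 = -60 + 16481 = 16421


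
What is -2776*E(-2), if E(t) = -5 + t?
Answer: 19432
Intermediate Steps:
-2776*E(-2) = -2776*(-5 - 2) = -2776*(-7) = 19432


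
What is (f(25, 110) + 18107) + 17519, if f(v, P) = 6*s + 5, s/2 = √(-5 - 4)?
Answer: 35631 + 36*I ≈ 35631.0 + 36.0*I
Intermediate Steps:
s = 6*I (s = 2*√(-5 - 4) = 2*√(-9) = 2*(3*I) = 6*I ≈ 6.0*I)
f(v, P) = 5 + 36*I (f(v, P) = 6*(6*I) + 5 = 36*I + 5 = 5 + 36*I)
(f(25, 110) + 18107) + 17519 = ((5 + 36*I) + 18107) + 17519 = (18112 + 36*I) + 17519 = 35631 + 36*I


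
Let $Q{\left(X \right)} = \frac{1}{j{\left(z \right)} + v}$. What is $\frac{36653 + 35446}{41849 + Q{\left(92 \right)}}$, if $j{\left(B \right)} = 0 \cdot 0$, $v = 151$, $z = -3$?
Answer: $\frac{3628983}{2106400} \approx 1.7228$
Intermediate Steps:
$j{\left(B \right)} = 0$
$Q{\left(X \right)} = \frac{1}{151}$ ($Q{\left(X \right)} = \frac{1}{0 + 151} = \frac{1}{151}$)
$\frac{36653 + 35446}{41849 + Q{\left(92 \right)}} = \frac{36653 + 35446}{41849 + \frac{1}{151}} = \frac{72099}{\frac{6319200}{151}} = 72099 \cdot \frac{151}{6319200} = \frac{3628983}{2106400}$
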